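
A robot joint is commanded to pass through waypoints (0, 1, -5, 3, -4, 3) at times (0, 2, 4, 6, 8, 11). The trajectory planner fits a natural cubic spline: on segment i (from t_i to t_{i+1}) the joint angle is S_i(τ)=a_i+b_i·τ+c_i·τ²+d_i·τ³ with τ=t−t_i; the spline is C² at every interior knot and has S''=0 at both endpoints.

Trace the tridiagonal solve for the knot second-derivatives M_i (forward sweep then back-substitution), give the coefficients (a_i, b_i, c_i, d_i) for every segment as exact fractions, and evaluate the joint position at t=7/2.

  seg 0: a=0 b=1672/795 c=0 d=-2549/6360
  seg 1: a=1 b=-4303/1590 c=-2549/1060 d=359/318
  seg 2: a=-5 b=1943/1590 c=4631/1060 d=-2369/1590
  seg 3: a=3 b=1301/1590 c=-969/212 d=7669/6360
  seg 4: a=-4 b=-2381/795 c=706/265 d=-706/2385
S(7/2) = -9879/2120

Δ: Δ0=1/2, Δ1=-3, Δ2=4, Δ3=-7/2, Δ4=7/3
row 1: diag=8, rhs=-21; c'=1/4, d'=-21/8
row 2: denom=8−2·1/4=15/2; d'=(42−2·-21/8)/(15/2)=63/10
row 3: denom=8−2·4/15=112/15; d'=(-45−2·63/10)/(112/15)=-54/7
row 4: denom=10−2·15/56=265/28; d'=(35−2·-54/7)/(265/28)=1412/265
back: M4=1412/265
back: M3=-54/7−15/56·1412/265=-969/106
back: M2=63/10−4/15·-969/106=4631/530
back: M1=-21/8−1/4·4631/530=-2549/530
M: M0=0, M1=-2549/530, M2=4631/530, M3=-969/106, M4=1412/265, M5=0
seg 0: a=0, c=M0/2=0, d=(M1−M0)/(6·2)=-2549/6360, b=Δ0−h0·(2M0+M1)/6=1672/795
seg 1: a=1, c=M1/2=-2549/1060, d=(M2−M1)/(6·2)=359/318, b=Δ1−h1·(2M1+M2)/6=-4303/1590
seg 2: a=-5, c=M2/2=4631/1060, d=(M3−M2)/(6·2)=-2369/1590, b=Δ2−h2·(2M2+M3)/6=1943/1590
seg 3: a=3, c=M3/2=-969/212, d=(M4−M3)/(6·2)=7669/6360, b=Δ3−h3·(2M3+M4)/6=1301/1590
seg 4: a=-4, c=M4/2=706/265, d=(M5−M4)/(6·3)=-706/2385, b=Δ4−h4·(2M4+M5)/6=-2381/795
t_q=7/2 → seg 1, τ=3/2; S=1+-4303/1590·τ+-2549/1060·τ²+359/318·τ³=-9879/2120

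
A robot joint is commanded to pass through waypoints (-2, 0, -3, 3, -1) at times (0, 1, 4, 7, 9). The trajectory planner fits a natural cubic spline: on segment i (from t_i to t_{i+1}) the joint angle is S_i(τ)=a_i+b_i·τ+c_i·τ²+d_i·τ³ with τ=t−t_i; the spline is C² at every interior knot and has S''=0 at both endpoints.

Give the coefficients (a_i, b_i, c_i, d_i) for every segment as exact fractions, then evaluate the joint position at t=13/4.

Δ: Δ0=2, Δ1=-1, Δ2=2, Δ3=-2
row 1: diag=8, rhs=-18; c'=3/8, d'=-9/4
row 2: denom=12−3·3/8=87/8; d'=(18−3·-9/4)/(87/8)=66/29
row 3: denom=10−3·8/29=266/29; d'=(-24−3·66/29)/(266/29)=-447/133
back: M3=-447/133
back: M2=66/29−8/29·-447/133=426/133
back: M1=-9/4−3/8·426/133=-459/133
M: M0=0, M1=-459/133, M2=426/133, M3=-447/133, M4=0
seg 0: a=-2, c=M0/2=0, d=(M1−M0)/(6·1)=-153/266, b=Δ0−h0·(2M0+M1)/6=685/266
seg 1: a=0, c=M1/2=-459/266, d=(M2−M1)/(6·3)=295/798, b=Δ1−h1·(2M1+M2)/6=113/133
seg 2: a=-3, c=M2/2=213/133, d=(M3−M2)/(6·3)=-97/266, b=Δ2−h2·(2M2+M3)/6=127/266
seg 3: a=3, c=M3/2=-447/266, d=(M4−M3)/(6·2)=149/532, b=Δ3−h3·(2M3+M4)/6=32/133
t_q=13/4 → seg 1, τ=9/4; S=0+113/133·τ+-459/266·τ²+295/798·τ³=-44487/17024

  seg 0: a=-2 b=685/266 c=0 d=-153/266
  seg 1: a=0 b=113/133 c=-459/266 d=295/798
  seg 2: a=-3 b=127/266 c=213/133 d=-97/266
  seg 3: a=3 b=32/133 c=-447/266 d=149/532
S(13/4) = -44487/17024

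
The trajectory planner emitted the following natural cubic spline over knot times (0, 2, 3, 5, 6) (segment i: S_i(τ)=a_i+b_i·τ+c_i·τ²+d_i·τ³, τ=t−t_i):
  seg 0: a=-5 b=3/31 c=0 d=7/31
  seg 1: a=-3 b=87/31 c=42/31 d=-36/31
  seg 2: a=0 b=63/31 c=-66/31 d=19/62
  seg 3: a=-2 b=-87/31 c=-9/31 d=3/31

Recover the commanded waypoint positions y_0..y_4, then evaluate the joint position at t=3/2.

y_0=-5 y_1=-3 y_2=0 y_3=-2 y_4=-5
S(3/2) = -1015/248

y_0 = S_0(0) = a_0 = -5
y_1 = S_1(0) = a_1 = -3
y_2 = S_2(0) = a_2 = 0
y_3 = S_3(0) = a_3 = -2
y_4 = S_3(1) = -5
t_q=3/2 is in segment 0 (τ=3/2); S_0(τ)=-1015/248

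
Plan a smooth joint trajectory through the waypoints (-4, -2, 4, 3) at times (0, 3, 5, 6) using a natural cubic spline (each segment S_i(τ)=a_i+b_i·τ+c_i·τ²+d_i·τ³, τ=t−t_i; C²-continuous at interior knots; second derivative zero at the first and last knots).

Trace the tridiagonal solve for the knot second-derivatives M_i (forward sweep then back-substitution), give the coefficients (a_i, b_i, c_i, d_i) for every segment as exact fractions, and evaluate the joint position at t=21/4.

Δ: Δ0=2/3, Δ1=3, Δ2=-1
row 1: diag=10, rhs=14; c'=1/5, d'=7/5
row 2: denom=6−2·1/5=28/5; d'=(-24−2·7/5)/(28/5)=-67/14
back: M2=-67/14
back: M1=7/5−1/5·-67/14=33/14
M: M0=0, M1=33/14, M2=-67/14, M3=0
seg 0: a=-4, c=M0/2=0, d=(M1−M0)/(6·3)=11/84, b=Δ0−h0·(2M0+M1)/6=-43/84
seg 1: a=-2, c=M1/2=33/28, d=(M2−M1)/(6·2)=-25/42, b=Δ1−h1·(2M1+M2)/6=127/42
seg 2: a=4, c=M2/2=-67/28, d=(M3−M2)/(6·1)=67/84, b=Δ2−h2·(2M2+M3)/6=25/42
t_q=21/4 → seg 2, τ=1/4; S=4+25/42·τ+-67/28·τ²+67/84·τ³=1027/256

  seg 0: a=-4 b=-43/84 c=0 d=11/84
  seg 1: a=-2 b=127/42 c=33/28 d=-25/42
  seg 2: a=4 b=25/42 c=-67/28 d=67/84
S(21/4) = 1027/256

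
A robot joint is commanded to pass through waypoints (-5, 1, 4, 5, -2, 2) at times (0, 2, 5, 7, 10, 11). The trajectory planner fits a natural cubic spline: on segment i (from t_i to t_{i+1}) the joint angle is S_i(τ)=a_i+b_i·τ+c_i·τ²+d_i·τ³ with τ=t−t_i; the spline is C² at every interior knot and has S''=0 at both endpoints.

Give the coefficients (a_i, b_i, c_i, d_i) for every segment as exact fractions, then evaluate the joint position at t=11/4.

  seg 0: a=-5 b=21422/6141 c=0 d=-2999/24564
  seg 1: a=1 b=12425/6141 c=-2999/4094 d=14423/110538
  seg 2: a=4 b=14137/12282 c=2713/6141 d=-2356/6141
  seg 3: a=5 b=-6901/4094 c=-11423/6141 d=60583/110538
  seg 4: a=-2 b=3995/2047 c=12579/4094 d=-4193/4094
S(11/4) = 566075/262016

Δ: Δ0=3, Δ1=1, Δ2=1/2, Δ3=-7/3, Δ4=4
row 1: diag=10, rhs=-12; c'=3/10, d'=-6/5
row 2: denom=10−3·3/10=91/10; d'=(-3−3·-6/5)/(91/10)=6/91
row 3: denom=10−2·20/91=870/91; d'=(-17−2·6/91)/(870/91)=-1559/870
row 4: denom=8−3·91/290=2047/290; d'=(38−3·-1559/870)/(2047/290)=12579/2047
back: M4=12579/2047
back: M3=-1559/870−91/290·12579/2047=-22846/6141
back: M2=6/91−20/91·-22846/6141=5426/6141
back: M1=-6/5−3/10·5426/6141=-2999/2047
M: M0=0, M1=-2999/2047, M2=5426/6141, M3=-22846/6141, M4=12579/2047, M5=0
seg 0: a=-5, c=M0/2=0, d=(M1−M0)/(6·2)=-2999/24564, b=Δ0−h0·(2M0+M1)/6=21422/6141
seg 1: a=1, c=M1/2=-2999/4094, d=(M2−M1)/(6·3)=14423/110538, b=Δ1−h1·(2M1+M2)/6=12425/6141
seg 2: a=4, c=M2/2=2713/6141, d=(M3−M2)/(6·2)=-2356/6141, b=Δ2−h2·(2M2+M3)/6=14137/12282
seg 3: a=5, c=M3/2=-11423/6141, d=(M4−M3)/(6·3)=60583/110538, b=Δ3−h3·(2M3+M4)/6=-6901/4094
seg 4: a=-2, c=M4/2=12579/4094, d=(M5−M4)/(6·1)=-4193/4094, b=Δ4−h4·(2M4+M5)/6=3995/2047
t_q=11/4 → seg 1, τ=3/4; S=1+12425/6141·τ+-2999/4094·τ²+14423/110538·τ³=566075/262016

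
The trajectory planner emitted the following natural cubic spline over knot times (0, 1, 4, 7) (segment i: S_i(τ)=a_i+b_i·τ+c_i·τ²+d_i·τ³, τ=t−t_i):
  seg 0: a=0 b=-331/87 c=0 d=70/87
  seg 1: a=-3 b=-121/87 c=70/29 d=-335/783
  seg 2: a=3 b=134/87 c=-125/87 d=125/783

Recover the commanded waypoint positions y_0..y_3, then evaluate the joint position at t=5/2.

y_0=0 y_1=-3 y_2=3 y_3=-1
S(5/2) = -255/232

y_0 = S_0(0) = a_0 = 0
y_1 = S_1(0) = a_1 = -3
y_2 = S_2(0) = a_2 = 3
y_3 = S_2(3) = -1
t_q=5/2 is in segment 1 (τ=3/2); S_1(τ)=-255/232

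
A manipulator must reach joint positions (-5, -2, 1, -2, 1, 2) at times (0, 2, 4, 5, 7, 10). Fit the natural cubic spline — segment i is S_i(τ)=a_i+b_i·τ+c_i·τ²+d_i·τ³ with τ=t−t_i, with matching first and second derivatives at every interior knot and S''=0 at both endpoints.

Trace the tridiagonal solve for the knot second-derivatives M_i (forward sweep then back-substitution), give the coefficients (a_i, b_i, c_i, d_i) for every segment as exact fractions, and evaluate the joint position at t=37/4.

Δ: Δ0=3/2, Δ1=3/2, Δ2=-3, Δ3=3/2, Δ4=1/3
row 1: diag=8, rhs=0; c'=1/4, d'=0
row 2: denom=6−2·1/4=11/2; d'=(-27−2·0)/(11/2)=-54/11
row 3: denom=6−1·2/11=64/11; d'=(27−1·-54/11)/(64/11)=351/64
row 4: denom=10−2·11/32=149/16; d'=(-7−2·351/64)/(149/16)=-575/298
back: M4=-575/298
back: M3=351/64−11/32·-575/298=916/149
back: M2=-54/11−2/11·916/149=-898/149
back: M1=0−1/4·-898/149=449/298
M: M0=0, M1=449/298, M2=-898/149, M3=916/149, M4=-575/298, M5=0
seg 0: a=-5, c=M0/2=0, d=(M1−M0)/(6·2)=449/3576, b=Δ0−h0·(2M0+M1)/6=446/447
seg 1: a=-2, c=M1/2=449/596, d=(M2−M1)/(6·2)=-2245/3576, b=Δ1−h1·(2M1+M2)/6=2239/894
seg 2: a=1, c=M2/2=-449/149, d=(M3−M2)/(6·1)=907/447, b=Δ2−h2·(2M2+M3)/6=-901/447
seg 3: a=-2, c=M3/2=458/149, d=(M4−M3)/(6·2)=-2407/3576, b=Δ3−h3·(2M3+M4)/6=-874/447
seg 4: a=1, c=M4/2=-575/596, d=(M5−M4)/(6·3)=575/5364, b=Δ4−h4·(2M4+M5)/6=2023/894
t_q=37/4 → seg 4, τ=9/4; S=1+2023/894·τ+-575/596·τ²+575/5364·τ³=92627/38144

  seg 0: a=-5 b=446/447 c=0 d=449/3576
  seg 1: a=-2 b=2239/894 c=449/596 d=-2245/3576
  seg 2: a=1 b=-901/447 c=-449/149 d=907/447
  seg 3: a=-2 b=-874/447 c=458/149 d=-2407/3576
  seg 4: a=1 b=2023/894 c=-575/596 d=575/5364
S(37/4) = 92627/38144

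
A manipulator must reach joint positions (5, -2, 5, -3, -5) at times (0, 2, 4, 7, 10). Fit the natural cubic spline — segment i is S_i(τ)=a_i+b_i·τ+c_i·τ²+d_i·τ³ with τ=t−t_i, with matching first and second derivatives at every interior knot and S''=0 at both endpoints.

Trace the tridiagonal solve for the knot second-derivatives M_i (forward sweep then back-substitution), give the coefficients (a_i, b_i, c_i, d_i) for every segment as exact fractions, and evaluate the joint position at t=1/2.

  seg 0: a=5 b=-2407/420 c=0 d=937/1680
  seg 1: a=-2 b=101/105 c=937/280 d=-349/336
  seg 2: a=5 b=113/60 c=-101/35 d=115/252
  seg 3: a=-3 b=-653/210 c=171/140 d=-19/140
S(1/2) = 1975/896

Δ: Δ0=-7/2, Δ1=7/2, Δ2=-8/3, Δ3=-2/3
row 1: diag=8, rhs=42; c'=1/4, d'=21/4
row 2: denom=10−2·1/4=19/2; d'=(-37−2·21/4)/(19/2)=-5
row 3: denom=12−3·6/19=210/19; d'=(12−3·-5)/(210/19)=171/70
back: M3=171/70
back: M2=-5−6/19·171/70=-202/35
back: M1=21/4−1/4·-202/35=937/140
M: M0=0, M1=937/140, M2=-202/35, M3=171/70, M4=0
seg 0: a=5, c=M0/2=0, d=(M1−M0)/(6·2)=937/1680, b=Δ0−h0·(2M0+M1)/6=-2407/420
seg 1: a=-2, c=M1/2=937/280, d=(M2−M1)/(6·2)=-349/336, b=Δ1−h1·(2M1+M2)/6=101/105
seg 2: a=5, c=M2/2=-101/35, d=(M3−M2)/(6·3)=115/252, b=Δ2−h2·(2M2+M3)/6=113/60
seg 3: a=-3, c=M3/2=171/140, d=(M4−M3)/(6·3)=-19/140, b=Δ3−h3·(2M3+M4)/6=-653/210
t_q=1/2 → seg 0, τ=1/2; S=5+-2407/420·τ+0·τ²+937/1680·τ³=1975/896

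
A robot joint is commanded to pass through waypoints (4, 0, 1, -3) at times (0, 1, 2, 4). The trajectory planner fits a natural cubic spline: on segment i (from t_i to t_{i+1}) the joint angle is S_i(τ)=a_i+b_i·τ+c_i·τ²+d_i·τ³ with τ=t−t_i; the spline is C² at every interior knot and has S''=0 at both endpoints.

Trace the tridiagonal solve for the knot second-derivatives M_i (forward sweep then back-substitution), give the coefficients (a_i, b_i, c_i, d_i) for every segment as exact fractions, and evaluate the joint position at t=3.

Δ: Δ0=-4, Δ1=1, Δ2=-2
row 1: diag=4, rhs=30; c'=1/4, d'=15/2
row 2: denom=6−1·1/4=23/4; d'=(-18−1·15/2)/(23/4)=-102/23
back: M2=-102/23
back: M1=15/2−1/4·-102/23=198/23
M: M0=0, M1=198/23, M2=-102/23, M3=0
seg 0: a=4, c=M0/2=0, d=(M1−M0)/(6·1)=33/23, b=Δ0−h0·(2M0+M1)/6=-125/23
seg 1: a=0, c=M1/2=99/23, d=(M2−M1)/(6·1)=-50/23, b=Δ1−h1·(2M1+M2)/6=-26/23
seg 2: a=1, c=M2/2=-51/23, d=(M3−M2)/(6·2)=17/46, b=Δ2−h2·(2M2+M3)/6=22/23
t_q=3 → seg 2, τ=1; S=1+22/23·τ+-51/23·τ²+17/46·τ³=5/46

  seg 0: a=4 b=-125/23 c=0 d=33/23
  seg 1: a=0 b=-26/23 c=99/23 d=-50/23
  seg 2: a=1 b=22/23 c=-51/23 d=17/46
S(3) = 5/46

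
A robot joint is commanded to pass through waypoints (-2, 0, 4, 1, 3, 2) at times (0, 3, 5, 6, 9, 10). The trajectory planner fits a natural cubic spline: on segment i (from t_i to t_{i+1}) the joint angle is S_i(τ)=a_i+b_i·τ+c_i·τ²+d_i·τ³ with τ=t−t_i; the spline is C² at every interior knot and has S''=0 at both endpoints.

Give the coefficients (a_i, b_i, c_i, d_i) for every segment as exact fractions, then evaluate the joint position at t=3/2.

Δ: Δ0=2/3, Δ1=2, Δ2=-3, Δ3=2/3, Δ4=-1
row 1: diag=10, rhs=8; c'=1/5, d'=4/5
row 2: denom=6−2·1/5=28/5; d'=(-30−2·4/5)/(28/5)=-79/14
row 3: denom=8−1·5/28=219/28; d'=(22−1·-79/14)/(219/28)=258/73
row 4: denom=8−3·28/73=500/73; d'=(-10−3·258/73)/(500/73)=-376/125
back: M4=-376/125
back: M3=258/73−28/73·-376/125=586/125
back: M2=-79/14−5/28·586/125=-162/25
back: M1=4/5−1/5·-162/25=262/125
M: M0=0, M1=262/125, M2=-162/25, M3=586/125, M4=-376/125, M5=0
seg 0: a=-2, c=M0/2=0, d=(M1−M0)/(6·3)=131/1125, b=Δ0−h0·(2M0+M1)/6=-143/375
seg 1: a=0, c=M1/2=131/125, d=(M2−M1)/(6·2)=-268/375, b=Δ1−h1·(2M1+M2)/6=1036/375
seg 2: a=4, c=M2/2=-81/25, d=(M3−M2)/(6·1)=698/375, b=Δ2−h2·(2M2+M3)/6=-608/375
seg 3: a=1, c=M3/2=293/125, d=(M4−M3)/(6·3)=-481/1125, b=Δ3−h3·(2M3+M4)/6=-944/375
seg 4: a=3, c=M4/2=-188/125, d=(M5−M4)/(6·1)=188/375, b=Δ4−h4·(2M4+M5)/6=1/375
t_q=3/2 → seg 0, τ=3/2; S=-2+-143/375·τ+0·τ²+131/1125·τ³=-2179/1000

  seg 0: a=-2 b=-143/375 c=0 d=131/1125
  seg 1: a=0 b=1036/375 c=131/125 d=-268/375
  seg 2: a=4 b=-608/375 c=-81/25 d=698/375
  seg 3: a=1 b=-944/375 c=293/125 d=-481/1125
  seg 4: a=3 b=1/375 c=-188/125 d=188/375
S(3/2) = -2179/1000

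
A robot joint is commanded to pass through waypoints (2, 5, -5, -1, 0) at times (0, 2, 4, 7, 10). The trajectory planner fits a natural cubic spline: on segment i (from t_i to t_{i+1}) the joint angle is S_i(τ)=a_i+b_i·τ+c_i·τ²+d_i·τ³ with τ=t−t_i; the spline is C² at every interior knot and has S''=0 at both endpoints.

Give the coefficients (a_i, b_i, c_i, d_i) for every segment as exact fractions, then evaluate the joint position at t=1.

  seg 0: a=2 b=3019/840 c=0 d=-1759/3360
  seg 1: a=5 b=-1129/420 c=-1759/560 d=667/672
  seg 2: a=-5 b=-401/120 c=197/70 d=-211/504
  seg 3: a=-1 b=941/420 c=-267/280 d=89/840
S(1) = 5679/1120

Δ: Δ0=3/2, Δ1=-5, Δ2=4/3, Δ3=1/3
row 1: diag=8, rhs=-39; c'=1/4, d'=-39/8
row 2: denom=10−2·1/4=19/2; d'=(38−2·-39/8)/(19/2)=191/38
row 3: denom=12−3·6/19=210/19; d'=(-6−3·191/38)/(210/19)=-267/140
back: M3=-267/140
back: M2=191/38−6/19·-267/140=197/35
back: M1=-39/8−1/4·197/35=-1759/280
M: M0=0, M1=-1759/280, M2=197/35, M3=-267/140, M4=0
seg 0: a=2, c=M0/2=0, d=(M1−M0)/(6·2)=-1759/3360, b=Δ0−h0·(2M0+M1)/6=3019/840
seg 1: a=5, c=M1/2=-1759/560, d=(M2−M1)/(6·2)=667/672, b=Δ1−h1·(2M1+M2)/6=-1129/420
seg 2: a=-5, c=M2/2=197/70, d=(M3−M2)/(6·3)=-211/504, b=Δ2−h2·(2M2+M3)/6=-401/120
seg 3: a=-1, c=M3/2=-267/280, d=(M4−M3)/(6·3)=89/840, b=Δ3−h3·(2M3+M4)/6=941/420
t_q=1 → seg 0, τ=1; S=2+3019/840·τ+0·τ²+-1759/3360·τ³=5679/1120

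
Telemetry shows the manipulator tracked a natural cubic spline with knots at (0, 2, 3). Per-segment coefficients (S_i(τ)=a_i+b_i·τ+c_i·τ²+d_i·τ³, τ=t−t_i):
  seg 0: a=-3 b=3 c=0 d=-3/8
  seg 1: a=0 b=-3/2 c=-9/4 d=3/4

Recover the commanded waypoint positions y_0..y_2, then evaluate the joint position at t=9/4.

y_0=-3 y_1=0 y_2=-3
S(9/4) = -129/256

y_0 = S_0(0) = a_0 = -3
y_1 = S_1(0) = a_1 = 0
y_2 = S_1(1) = -3
t_q=9/4 is in segment 1 (τ=1/4); S_1(τ)=-129/256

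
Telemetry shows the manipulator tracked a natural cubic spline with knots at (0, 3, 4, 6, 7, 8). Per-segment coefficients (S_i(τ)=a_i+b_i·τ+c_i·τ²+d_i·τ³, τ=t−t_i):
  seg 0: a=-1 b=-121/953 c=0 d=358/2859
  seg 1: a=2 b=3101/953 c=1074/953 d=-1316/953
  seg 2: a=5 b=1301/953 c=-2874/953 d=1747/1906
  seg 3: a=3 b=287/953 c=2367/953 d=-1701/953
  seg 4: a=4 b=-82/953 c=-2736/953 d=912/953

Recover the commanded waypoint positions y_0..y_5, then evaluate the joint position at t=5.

y_0 = S_0(0) = a_0 = -1
y_1 = S_1(0) = a_1 = 2
y_2 = S_2(0) = a_2 = 5
y_3 = S_3(0) = a_3 = 3
y_4 = S_4(0) = a_4 = 4
y_5 = S_4(1) = 2
t_q=5 is in segment 2 (τ=1); S_2(τ)=8131/1906

y_0=-1 y_1=2 y_2=5 y_3=3 y_4=4 y_5=2
S(5) = 8131/1906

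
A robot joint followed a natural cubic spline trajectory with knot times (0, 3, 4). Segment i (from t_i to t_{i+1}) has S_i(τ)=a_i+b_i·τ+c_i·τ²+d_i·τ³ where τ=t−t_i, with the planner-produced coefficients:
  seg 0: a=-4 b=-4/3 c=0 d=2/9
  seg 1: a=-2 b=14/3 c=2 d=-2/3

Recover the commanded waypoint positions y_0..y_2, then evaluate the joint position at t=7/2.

y_0=-4 y_1=-2 y_2=4
S(7/2) = 3/4

y_0 = S_0(0) = a_0 = -4
y_1 = S_1(0) = a_1 = -2
y_2 = S_1(1) = 4
t_q=7/2 is in segment 1 (τ=1/2); S_1(τ)=3/4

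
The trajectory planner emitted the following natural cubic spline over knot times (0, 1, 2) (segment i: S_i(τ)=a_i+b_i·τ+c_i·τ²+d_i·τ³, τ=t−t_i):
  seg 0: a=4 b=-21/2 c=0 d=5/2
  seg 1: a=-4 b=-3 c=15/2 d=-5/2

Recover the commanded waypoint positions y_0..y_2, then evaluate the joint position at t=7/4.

y_0=4 y_1=-4 y_2=-2
S(7/4) = -395/128

y_0 = S_0(0) = a_0 = 4
y_1 = S_1(0) = a_1 = -4
y_2 = S_1(1) = -2
t_q=7/4 is in segment 1 (τ=3/4); S_1(τ)=-395/128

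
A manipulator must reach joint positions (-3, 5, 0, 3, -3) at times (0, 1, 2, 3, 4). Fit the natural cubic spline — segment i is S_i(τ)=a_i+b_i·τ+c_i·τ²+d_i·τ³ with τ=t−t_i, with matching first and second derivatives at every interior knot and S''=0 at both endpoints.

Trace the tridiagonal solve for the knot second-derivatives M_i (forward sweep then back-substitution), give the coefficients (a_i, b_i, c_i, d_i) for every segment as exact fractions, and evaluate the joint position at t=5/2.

Δ: Δ0=8, Δ1=-5, Δ2=3, Δ3=-6
row 1: diag=4, rhs=-78; c'=1/4, d'=-39/2
row 2: denom=4−1·1/4=15/4; d'=(48−1·-39/2)/(15/4)=18
row 3: denom=4−1·4/15=56/15; d'=(-54−1·18)/(56/15)=-135/7
back: M3=-135/7
back: M2=18−4/15·-135/7=162/7
back: M1=-39/2−1/4·162/7=-177/7
M: M0=0, M1=-177/7, M2=162/7, M3=-135/7, M4=0
seg 0: a=-3, c=M0/2=0, d=(M1−M0)/(6·1)=-59/14, b=Δ0−h0·(2M0+M1)/6=171/14
seg 1: a=5, c=M1/2=-177/14, d=(M2−M1)/(6·1)=113/14, b=Δ1−h1·(2M1+M2)/6=-3/7
seg 2: a=0, c=M2/2=81/7, d=(M3−M2)/(6·1)=-99/14, b=Δ2−h2·(2M2+M3)/6=-3/2
seg 3: a=3, c=M3/2=-135/14, d=(M4−M3)/(6·1)=45/14, b=Δ3−h3·(2M3+M4)/6=3/7
t_q=5/2 → seg 2, τ=1/2; S=0+-3/2·τ+81/7·τ²+-99/14·τ³=141/112

  seg 0: a=-3 b=171/14 c=0 d=-59/14
  seg 1: a=5 b=-3/7 c=-177/14 d=113/14
  seg 2: a=0 b=-3/2 c=81/7 d=-99/14
  seg 3: a=3 b=3/7 c=-135/14 d=45/14
S(5/2) = 141/112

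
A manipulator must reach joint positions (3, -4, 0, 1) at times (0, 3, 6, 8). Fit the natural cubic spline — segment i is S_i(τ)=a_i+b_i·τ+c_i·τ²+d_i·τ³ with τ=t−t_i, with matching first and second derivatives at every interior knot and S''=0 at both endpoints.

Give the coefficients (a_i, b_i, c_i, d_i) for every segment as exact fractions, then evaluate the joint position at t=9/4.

Δ: Δ0=-7/3, Δ1=4/3, Δ2=1/2
row 1: diag=12, rhs=22; c'=1/4, d'=11/6
row 2: denom=10−3·1/4=37/4; d'=(-5−3·11/6)/(37/4)=-42/37
back: M2=-42/37
back: M1=11/6−1/4·-42/37=235/111
M: M0=0, M1=235/111, M2=-42/37, M3=0
seg 0: a=3, c=M0/2=0, d=(M1−M0)/(6·3)=235/1998, b=Δ0−h0·(2M0+M1)/6=-251/74
seg 1: a=-4, c=M1/2=235/222, d=(M2−M1)/(6·3)=-361/1998, b=Δ1−h1·(2M1+M2)/6=-8/37
seg 2: a=0, c=M2/2=-21/37, d=(M3−M2)/(6·2)=7/74, b=Δ2−h2·(2M2+M3)/6=93/74
t_q=9/4 → seg 0, τ=9/4; S=3+-251/74·τ+0·τ²+235/1998·τ³=-15591/4736

  seg 0: a=3 b=-251/74 c=0 d=235/1998
  seg 1: a=-4 b=-8/37 c=235/222 d=-361/1998
  seg 2: a=0 b=93/74 c=-21/37 d=7/74
S(9/4) = -15591/4736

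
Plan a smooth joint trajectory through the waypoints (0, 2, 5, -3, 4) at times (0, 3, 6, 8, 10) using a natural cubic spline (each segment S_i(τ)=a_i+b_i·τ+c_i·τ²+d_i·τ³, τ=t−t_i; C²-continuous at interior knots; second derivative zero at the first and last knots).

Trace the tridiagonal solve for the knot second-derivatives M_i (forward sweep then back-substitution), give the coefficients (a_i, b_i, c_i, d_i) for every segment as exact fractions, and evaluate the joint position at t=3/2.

  seg 0: a=0 b=-11/840 c=0 d=571/7560
  seg 1: a=2 b=851/420 c=571/840 d=-515/1512
  seg 2: a=5 b=-371/120 c=-167/70 d=649/672
  seg 3: a=-3 b=-439/420 c=1909/560 d=-1909/3360
S(3/2) = 527/2240

Δ: Δ0=2/3, Δ1=1, Δ2=-4, Δ3=7/2
row 1: diag=12, rhs=2; c'=1/4, d'=1/6
row 2: denom=10−3·1/4=37/4; d'=(-30−3·1/6)/(37/4)=-122/37
row 3: denom=8−2·8/37=280/37; d'=(45−2·-122/37)/(280/37)=1909/280
back: M3=1909/280
back: M2=-122/37−8/37·1909/280=-167/35
back: M1=1/6−1/4·-167/35=571/420
M: M0=0, M1=571/420, M2=-167/35, M3=1909/280, M4=0
seg 0: a=0, c=M0/2=0, d=(M1−M0)/(6·3)=571/7560, b=Δ0−h0·(2M0+M1)/6=-11/840
seg 1: a=2, c=M1/2=571/840, d=(M2−M1)/(6·3)=-515/1512, b=Δ1−h1·(2M1+M2)/6=851/420
seg 2: a=5, c=M2/2=-167/70, d=(M3−M2)/(6·2)=649/672, b=Δ2−h2·(2M2+M3)/6=-371/120
seg 3: a=-3, c=M3/2=1909/560, d=(M4−M3)/(6·2)=-1909/3360, b=Δ3−h3·(2M3+M4)/6=-439/420
t_q=3/2 → seg 0, τ=3/2; S=0+-11/840·τ+0·τ²+571/7560·τ³=527/2240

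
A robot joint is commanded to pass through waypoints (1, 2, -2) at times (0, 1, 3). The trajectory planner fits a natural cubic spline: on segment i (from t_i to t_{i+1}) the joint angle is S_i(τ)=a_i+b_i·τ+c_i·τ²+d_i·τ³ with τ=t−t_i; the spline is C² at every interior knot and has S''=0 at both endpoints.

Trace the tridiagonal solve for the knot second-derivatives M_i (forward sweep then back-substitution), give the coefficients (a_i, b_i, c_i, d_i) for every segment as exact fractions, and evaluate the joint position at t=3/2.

  seg 0: a=1 b=3/2 c=0 d=-1/2
  seg 1: a=2 b=0 c=-3/2 d=1/4
S(3/2) = 53/32

Δ: Δ0=1, Δ1=-2
row 1: diag=6, rhs=-18; c'=1/3, d'=-3
back: M1=-3
M: M0=0, M1=-3, M2=0
seg 0: a=1, c=M0/2=0, d=(M1−M0)/(6·1)=-1/2, b=Δ0−h0·(2M0+M1)/6=3/2
seg 1: a=2, c=M1/2=-3/2, d=(M2−M1)/(6·2)=1/4, b=Δ1−h1·(2M1+M2)/6=0
t_q=3/2 → seg 1, τ=1/2; S=2+0·τ+-3/2·τ²+1/4·τ³=53/32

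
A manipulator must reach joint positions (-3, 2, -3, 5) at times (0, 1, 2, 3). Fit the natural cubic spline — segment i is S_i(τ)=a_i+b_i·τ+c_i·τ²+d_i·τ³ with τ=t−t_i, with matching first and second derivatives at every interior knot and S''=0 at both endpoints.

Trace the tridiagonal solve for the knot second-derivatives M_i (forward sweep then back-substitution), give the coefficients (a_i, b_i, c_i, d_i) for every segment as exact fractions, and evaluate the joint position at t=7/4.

  seg 0: a=-3 b=128/15 c=0 d=-53/15
  seg 1: a=2 b=-31/15 c=-53/5 d=23/3
  seg 2: a=-3 b=-4/15 c=62/5 d=-62/15
S(7/4) = -729/320

Δ: Δ0=5, Δ1=-5, Δ2=8
row 1: diag=4, rhs=-60; c'=1/4, d'=-15
row 2: denom=4−1·1/4=15/4; d'=(78−1·-15)/(15/4)=124/5
back: M2=124/5
back: M1=-15−1/4·124/5=-106/5
M: M0=0, M1=-106/5, M2=124/5, M3=0
seg 0: a=-3, c=M0/2=0, d=(M1−M0)/(6·1)=-53/15, b=Δ0−h0·(2M0+M1)/6=128/15
seg 1: a=2, c=M1/2=-53/5, d=(M2−M1)/(6·1)=23/3, b=Δ1−h1·(2M1+M2)/6=-31/15
seg 2: a=-3, c=M2/2=62/5, d=(M3−M2)/(6·1)=-62/15, b=Δ2−h2·(2M2+M3)/6=-4/15
t_q=7/4 → seg 1, τ=3/4; S=2+-31/15·τ+-53/5·τ²+23/3·τ³=-729/320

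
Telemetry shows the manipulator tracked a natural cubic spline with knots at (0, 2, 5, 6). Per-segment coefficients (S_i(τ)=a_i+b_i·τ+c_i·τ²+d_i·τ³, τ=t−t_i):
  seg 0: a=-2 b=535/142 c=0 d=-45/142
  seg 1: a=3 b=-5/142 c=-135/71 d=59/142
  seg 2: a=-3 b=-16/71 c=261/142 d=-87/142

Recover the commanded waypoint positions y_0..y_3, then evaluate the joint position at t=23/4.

y_0 = S_0(0) = a_0 = -2
y_1 = S_1(0) = a_1 = 3
y_2 = S_2(0) = a_2 = -3
y_3 = S_2(1) = -2
t_q=23/4 is in segment 2 (τ=3/4); S_2(τ)=-21753/9088

y_0=-2 y_1=3 y_2=-3 y_3=-2
S(23/4) = -21753/9088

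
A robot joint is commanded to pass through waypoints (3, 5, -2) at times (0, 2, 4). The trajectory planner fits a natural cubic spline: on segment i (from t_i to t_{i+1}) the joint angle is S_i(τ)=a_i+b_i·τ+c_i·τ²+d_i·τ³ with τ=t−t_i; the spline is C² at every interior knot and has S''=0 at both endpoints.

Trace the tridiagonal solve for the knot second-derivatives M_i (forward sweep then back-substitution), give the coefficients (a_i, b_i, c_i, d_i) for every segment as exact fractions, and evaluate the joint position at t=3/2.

  seg 0: a=3 b=17/8 c=0 d=-9/32
  seg 1: a=5 b=-5/4 c=-27/16 d=9/32
S(3/2) = 1341/256

Δ: Δ0=1, Δ1=-7/2
row 1: diag=8, rhs=-27; c'=1/4, d'=-27/8
back: M1=-27/8
M: M0=0, M1=-27/8, M2=0
seg 0: a=3, c=M0/2=0, d=(M1−M0)/(6·2)=-9/32, b=Δ0−h0·(2M0+M1)/6=17/8
seg 1: a=5, c=M1/2=-27/16, d=(M2−M1)/(6·2)=9/32, b=Δ1−h1·(2M1+M2)/6=-5/4
t_q=3/2 → seg 0, τ=3/2; S=3+17/8·τ+0·τ²+-9/32·τ³=1341/256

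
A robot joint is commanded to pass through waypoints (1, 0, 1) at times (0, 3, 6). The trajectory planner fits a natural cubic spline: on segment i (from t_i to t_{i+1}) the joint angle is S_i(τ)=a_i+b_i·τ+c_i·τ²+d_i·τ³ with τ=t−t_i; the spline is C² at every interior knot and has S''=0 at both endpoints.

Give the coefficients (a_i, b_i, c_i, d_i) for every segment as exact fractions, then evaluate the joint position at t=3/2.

Δ: Δ0=-1/3, Δ1=1/3
row 1: diag=12, rhs=4; c'=1/4, d'=1/3
back: M1=1/3
M: M0=0, M1=1/3, M2=0
seg 0: a=1, c=M0/2=0, d=(M1−M0)/(6·3)=1/54, b=Δ0−h0·(2M0+M1)/6=-1/2
seg 1: a=0, c=M1/2=1/6, d=(M2−M1)/(6·3)=-1/54, b=Δ1−h1·(2M1+M2)/6=0
t_q=3/2 → seg 0, τ=3/2; S=1+-1/2·τ+0·τ²+1/54·τ³=5/16

  seg 0: a=1 b=-1/2 c=0 d=1/54
  seg 1: a=0 b=0 c=1/6 d=-1/54
S(3/2) = 5/16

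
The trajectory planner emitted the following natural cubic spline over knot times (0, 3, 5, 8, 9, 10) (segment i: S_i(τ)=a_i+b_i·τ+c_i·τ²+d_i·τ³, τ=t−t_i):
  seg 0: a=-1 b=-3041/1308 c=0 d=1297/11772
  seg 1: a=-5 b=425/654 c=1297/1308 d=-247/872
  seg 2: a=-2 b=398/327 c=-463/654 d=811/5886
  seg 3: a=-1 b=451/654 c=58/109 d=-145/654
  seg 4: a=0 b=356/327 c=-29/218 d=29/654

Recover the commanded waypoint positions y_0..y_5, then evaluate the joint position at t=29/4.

y_0=-1 y_1=-5 y_2=-2 y_3=-1 y_4=0 y_5=1
S(29/4) = -17803/13952

y_0 = S_0(0) = a_0 = -1
y_1 = S_1(0) = a_1 = -5
y_2 = S_2(0) = a_2 = -2
y_3 = S_3(0) = a_3 = -1
y_4 = S_4(0) = a_4 = 0
y_5 = S_4(1) = 1
t_q=29/4 is in segment 2 (τ=9/4); S_2(τ)=-17803/13952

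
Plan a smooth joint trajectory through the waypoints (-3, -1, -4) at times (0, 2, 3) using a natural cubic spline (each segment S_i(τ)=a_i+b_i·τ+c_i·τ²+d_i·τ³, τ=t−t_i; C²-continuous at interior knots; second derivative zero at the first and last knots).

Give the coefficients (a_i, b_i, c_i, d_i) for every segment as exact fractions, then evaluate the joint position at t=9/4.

  seg 0: a=-3 b=7/3 c=0 d=-1/3
  seg 1: a=-1 b=-5/3 c=-2 d=2/3
S(9/4) = -49/32

Δ: Δ0=1, Δ1=-3
row 1: diag=6, rhs=-24; c'=1/6, d'=-4
back: M1=-4
M: M0=0, M1=-4, M2=0
seg 0: a=-3, c=M0/2=0, d=(M1−M0)/(6·2)=-1/3, b=Δ0−h0·(2M0+M1)/6=7/3
seg 1: a=-1, c=M1/2=-2, d=(M2−M1)/(6·1)=2/3, b=Δ1−h1·(2M1+M2)/6=-5/3
t_q=9/4 → seg 1, τ=1/4; S=-1+-5/3·τ+-2·τ²+2/3·τ³=-49/32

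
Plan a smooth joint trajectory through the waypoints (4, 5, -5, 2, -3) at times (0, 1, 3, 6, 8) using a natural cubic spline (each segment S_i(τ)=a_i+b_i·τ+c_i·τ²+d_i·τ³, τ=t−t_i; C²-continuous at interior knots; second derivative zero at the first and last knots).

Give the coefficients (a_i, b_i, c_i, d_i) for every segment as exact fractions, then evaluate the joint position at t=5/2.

  seg 0: a=4 b=3683/1518 c=0 d=-2165/1518
  seg 1: a=5 b=-1406/759 c=-2165/506 d=2053/1518
  seg 2: a=-5 b=-2078/759 c=1941/506 d=-3257/4554
  seg 3: a=2 b=1469/1518 c=-658/253 d=329/759
S(5/2) = -11501/4048

Δ: Δ0=1, Δ1=-5, Δ2=7/3, Δ3=-5/2
row 1: diag=6, rhs=-36; c'=1/3, d'=-6
row 2: denom=10−2·1/3=28/3; d'=(44−2·-6)/(28/3)=6
row 3: denom=10−3·9/28=253/28; d'=(-29−3·6)/(253/28)=-1316/253
back: M3=-1316/253
back: M2=6−9/28·-1316/253=1941/253
back: M1=-6−1/3·1941/253=-2165/253
M: M0=0, M1=-2165/253, M2=1941/253, M3=-1316/253, M4=0
seg 0: a=4, c=M0/2=0, d=(M1−M0)/(6·1)=-2165/1518, b=Δ0−h0·(2M0+M1)/6=3683/1518
seg 1: a=5, c=M1/2=-2165/506, d=(M2−M1)/(6·2)=2053/1518, b=Δ1−h1·(2M1+M2)/6=-1406/759
seg 2: a=-5, c=M2/2=1941/506, d=(M3−M2)/(6·3)=-3257/4554, b=Δ2−h2·(2M2+M3)/6=-2078/759
seg 3: a=2, c=M3/2=-658/253, d=(M4−M3)/(6·2)=329/759, b=Δ3−h3·(2M3+M4)/6=1469/1518
t_q=5/2 → seg 1, τ=3/2; S=5+-1406/759·τ+-2165/506·τ²+2053/1518·τ³=-11501/4048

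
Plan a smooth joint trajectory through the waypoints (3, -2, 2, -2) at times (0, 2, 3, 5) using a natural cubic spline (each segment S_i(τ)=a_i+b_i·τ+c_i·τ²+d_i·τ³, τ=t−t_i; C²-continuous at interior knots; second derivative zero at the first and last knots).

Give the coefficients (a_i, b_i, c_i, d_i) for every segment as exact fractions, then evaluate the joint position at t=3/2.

Δ: Δ0=-5/2, Δ1=4, Δ2=-2
row 1: diag=6, rhs=39; c'=1/6, d'=13/2
row 2: denom=6−1·1/6=35/6; d'=(-36−1·13/2)/(35/6)=-51/7
back: M2=-51/7
back: M1=13/2−1/6·-51/7=54/7
M: M0=0, M1=54/7, M2=-51/7, M3=0
seg 0: a=3, c=M0/2=0, d=(M1−M0)/(6·2)=9/14, b=Δ0−h0·(2M0+M1)/6=-71/14
seg 1: a=-2, c=M1/2=27/7, d=(M2−M1)/(6·1)=-5/2, b=Δ1−h1·(2M1+M2)/6=37/14
seg 2: a=2, c=M2/2=-51/14, d=(M3−M2)/(6·2)=17/28, b=Δ2−h2·(2M2+M3)/6=20/7
t_q=3/2 → seg 0, τ=3/2; S=3+-71/14·τ+0·τ²+9/14·τ³=-39/16

  seg 0: a=3 b=-71/14 c=0 d=9/14
  seg 1: a=-2 b=37/14 c=27/7 d=-5/2
  seg 2: a=2 b=20/7 c=-51/14 d=17/28
S(3/2) = -39/16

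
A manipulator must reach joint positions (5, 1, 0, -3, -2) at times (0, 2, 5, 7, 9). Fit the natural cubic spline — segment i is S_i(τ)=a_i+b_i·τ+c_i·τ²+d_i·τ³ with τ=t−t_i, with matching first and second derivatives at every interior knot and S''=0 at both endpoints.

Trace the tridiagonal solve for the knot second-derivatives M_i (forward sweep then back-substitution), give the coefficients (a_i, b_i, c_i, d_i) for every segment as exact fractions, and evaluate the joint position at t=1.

  seg 0: a=5 b=-641/258 c=0 d=125/1032
  seg 1: a=1 b=-133/129 c=125/172 d=-85/516
  seg 2: a=0 b=-577/516 c=-65/86 d=583/2064
  seg 3: a=-3 b=-97/129 c=323/344 d=-323/2064
S(1) = 907/344

Δ: Δ0=-2, Δ1=-1/3, Δ2=-3/2, Δ3=1/2
row 1: diag=10, rhs=10; c'=3/10, d'=1
row 2: denom=10−3·3/10=91/10; d'=(-7−3·1)/(91/10)=-100/91
row 3: denom=8−2·20/91=688/91; d'=(12−2·-100/91)/(688/91)=323/172
back: M3=323/172
back: M2=-100/91−20/91·323/172=-65/43
back: M1=1−3/10·-65/43=125/86
M: M0=0, M1=125/86, M2=-65/43, M3=323/172, M4=0
seg 0: a=5, c=M0/2=0, d=(M1−M0)/(6·2)=125/1032, b=Δ0−h0·(2M0+M1)/6=-641/258
seg 1: a=1, c=M1/2=125/172, d=(M2−M1)/(6·3)=-85/516, b=Δ1−h1·(2M1+M2)/6=-133/129
seg 2: a=0, c=M2/2=-65/86, d=(M3−M2)/(6·2)=583/2064, b=Δ2−h2·(2M2+M3)/6=-577/516
seg 3: a=-3, c=M3/2=323/344, d=(M4−M3)/(6·2)=-323/2064, b=Δ3−h3·(2M3+M4)/6=-97/129
t_q=1 → seg 0, τ=1; S=5+-641/258·τ+0·τ²+125/1032·τ³=907/344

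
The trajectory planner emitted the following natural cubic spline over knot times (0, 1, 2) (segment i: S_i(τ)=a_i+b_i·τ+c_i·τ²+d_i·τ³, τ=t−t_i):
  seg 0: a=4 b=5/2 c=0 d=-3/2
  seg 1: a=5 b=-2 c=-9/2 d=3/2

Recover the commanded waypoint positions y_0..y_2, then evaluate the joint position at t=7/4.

y_0=4 y_1=5 y_2=0
S(7/4) = 205/128

y_0 = S_0(0) = a_0 = 4
y_1 = S_1(0) = a_1 = 5
y_2 = S_1(1) = 0
t_q=7/4 is in segment 1 (τ=3/4); S_1(τ)=205/128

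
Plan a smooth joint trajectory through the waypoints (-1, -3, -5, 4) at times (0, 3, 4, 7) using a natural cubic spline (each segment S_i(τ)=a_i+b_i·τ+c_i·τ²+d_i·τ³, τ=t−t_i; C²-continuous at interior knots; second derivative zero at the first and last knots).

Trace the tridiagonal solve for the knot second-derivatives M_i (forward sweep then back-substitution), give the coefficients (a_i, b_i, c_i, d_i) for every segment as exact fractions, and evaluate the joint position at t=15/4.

  seg 0: a=-1 b=5/63 c=0 d=-47/567
  seg 1: a=-3 b=-136/63 c=-47/63 d=19/21
  seg 2: a=-5 b=-59/63 c=124/63 d=-124/567
S(15/4) = -6259/1344

Δ: Δ0=-2/3, Δ1=-2, Δ2=3
row 1: diag=8, rhs=-8; c'=1/8, d'=-1
row 2: denom=8−1·1/8=63/8; d'=(30−1·-1)/(63/8)=248/63
back: M2=248/63
back: M1=-1−1/8·248/63=-94/63
M: M0=0, M1=-94/63, M2=248/63, M3=0
seg 0: a=-1, c=M0/2=0, d=(M1−M0)/(6·3)=-47/567, b=Δ0−h0·(2M0+M1)/6=5/63
seg 1: a=-3, c=M1/2=-47/63, d=(M2−M1)/(6·1)=19/21, b=Δ1−h1·(2M1+M2)/6=-136/63
seg 2: a=-5, c=M2/2=124/63, d=(M3−M2)/(6·3)=-124/567, b=Δ2−h2·(2M2+M3)/6=-59/63
t_q=15/4 → seg 1, τ=3/4; S=-3+-136/63·τ+-47/63·τ²+19/21·τ³=-6259/1344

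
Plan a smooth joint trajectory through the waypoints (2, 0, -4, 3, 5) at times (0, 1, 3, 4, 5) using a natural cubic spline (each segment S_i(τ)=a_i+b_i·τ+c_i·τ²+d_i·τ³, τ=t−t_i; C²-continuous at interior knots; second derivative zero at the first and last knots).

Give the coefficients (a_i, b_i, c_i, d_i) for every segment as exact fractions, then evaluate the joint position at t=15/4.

Δ: Δ0=-2, Δ1=-2, Δ2=7, Δ3=2
row 1: diag=6, rhs=0; c'=1/3, d'=0
row 2: denom=6−2·1/3=16/3; d'=(54−2·0)/(16/3)=81/8
row 3: denom=4−1·3/16=61/16; d'=(-30−1·81/8)/(61/16)=-642/61
back: M3=-642/61
back: M2=81/8−3/16·-642/61=738/61
back: M1=0−1/3·738/61=-246/61
M: M0=0, M1=-246/61, M2=738/61, M3=-642/61, M4=0
seg 0: a=2, c=M0/2=0, d=(M1−M0)/(6·1)=-41/61, b=Δ0−h0·(2M0+M1)/6=-81/61
seg 1: a=0, c=M1/2=-123/61, d=(M2−M1)/(6·2)=82/61, b=Δ1−h1·(2M1+M2)/6=-204/61
seg 2: a=-4, c=M2/2=369/61, d=(M3−M2)/(6·1)=-230/61, b=Δ2−h2·(2M2+M3)/6=288/61
seg 3: a=3, c=M3/2=-321/61, d=(M4−M3)/(6·1)=107/61, b=Δ3−h3·(2M3+M4)/6=336/61
t_q=15/4 → seg 2, τ=3/4; S=-4+288/61·τ+369/61·τ²+-230/61·τ³=2641/1952

  seg 0: a=2 b=-81/61 c=0 d=-41/61
  seg 1: a=0 b=-204/61 c=-123/61 d=82/61
  seg 2: a=-4 b=288/61 c=369/61 d=-230/61
  seg 3: a=3 b=336/61 c=-321/61 d=107/61
S(15/4) = 2641/1952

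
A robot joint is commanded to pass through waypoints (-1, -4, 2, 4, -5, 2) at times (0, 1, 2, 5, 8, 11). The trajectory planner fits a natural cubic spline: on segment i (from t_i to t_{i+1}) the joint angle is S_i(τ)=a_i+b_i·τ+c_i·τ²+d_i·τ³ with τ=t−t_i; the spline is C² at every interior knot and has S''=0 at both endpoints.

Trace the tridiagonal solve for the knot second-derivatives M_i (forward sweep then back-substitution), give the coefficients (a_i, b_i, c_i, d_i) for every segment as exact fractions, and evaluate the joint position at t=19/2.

Δ: Δ0=-3, Δ1=6, Δ2=2/3, Δ3=-3, Δ4=7/3
row 1: diag=4, rhs=54; c'=1/4, d'=27/2
row 2: denom=8−1·1/4=31/4; d'=(-32−1·27/2)/(31/4)=-182/31
row 3: denom=12−3·12/31=336/31; d'=(-22−3·-182/31)/(336/31)=-17/42
row 4: denom=12−3·31/112=1251/112; d'=(32−3·-17/42)/(1251/112)=1240/417
back: M4=1240/417
back: M3=-17/42−31/112·1240/417=-512/417
back: M2=-182/31−12/31·-512/417=-750/139
back: M1=27/2−1/4·-750/139=2064/139
M: M0=0, M1=2064/139, M2=-750/139, M3=-512/417, M4=1240/417, M5=0
seg 0: a=-1, c=M0/2=0, d=(M1−M0)/(6·1)=344/139, b=Δ0−h0·(2M0+M1)/6=-761/139
seg 1: a=-4, c=M1/2=1032/139, d=(M2−M1)/(6·1)=-469/139, b=Δ1−h1·(2M1+M2)/6=271/139
seg 2: a=2, c=M2/2=-375/139, d=(M3−M2)/(6·3)=869/3753, b=Δ2−h2·(2M2+M3)/6=928/139
seg 3: a=4, c=M3/2=-256/417, d=(M4−M3)/(6·3)=292/1251, b=Δ3−h3·(2M3+M4)/6=-453/139
seg 4: a=-5, c=M4/2=620/417, d=(M5−M4)/(6·3)=-620/3753, b=Δ4−h4·(2M4+M5)/6=-89/139
t_q=19/2 → seg 4, τ=3/2; S=-5+-89/139·τ+620/417·τ²+-620/3753·τ³=-441/139

  seg 0: a=-1 b=-761/139 c=0 d=344/139
  seg 1: a=-4 b=271/139 c=1032/139 d=-469/139
  seg 2: a=2 b=928/139 c=-375/139 d=869/3753
  seg 3: a=4 b=-453/139 c=-256/417 d=292/1251
  seg 4: a=-5 b=-89/139 c=620/417 d=-620/3753
S(19/2) = -441/139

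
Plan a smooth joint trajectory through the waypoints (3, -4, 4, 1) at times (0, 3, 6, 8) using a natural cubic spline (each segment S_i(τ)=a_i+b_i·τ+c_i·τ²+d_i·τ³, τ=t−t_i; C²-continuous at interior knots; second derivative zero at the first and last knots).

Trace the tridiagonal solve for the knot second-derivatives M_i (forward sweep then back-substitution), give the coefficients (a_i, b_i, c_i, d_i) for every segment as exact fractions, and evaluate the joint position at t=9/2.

Δ: Δ0=-7/3, Δ1=8/3, Δ2=-3/2
row 1: diag=12, rhs=30; c'=1/4, d'=5/2
row 2: denom=10−3·1/4=37/4; d'=(-25−3·5/2)/(37/4)=-130/37
back: M2=-130/37
back: M1=5/2−1/4·-130/37=125/37
M: M0=0, M1=125/37, M2=-130/37, M3=0
seg 0: a=3, c=M0/2=0, d=(M1−M0)/(6·3)=125/666, b=Δ0−h0·(2M0+M1)/6=-893/222
seg 1: a=-4, c=M1/2=125/74, d=(M2−M1)/(6·3)=-85/222, b=Δ1−h1·(2M1+M2)/6=116/111
seg 2: a=4, c=M2/2=-65/37, d=(M3−M2)/(6·2)=65/222, b=Δ2−h2·(2M2+M3)/6=187/222
t_q=9/2 → seg 1, τ=3/2; S=-4+116/111·τ+125/74·τ²+-85/222·τ³=45/592

  seg 0: a=3 b=-893/222 c=0 d=125/666
  seg 1: a=-4 b=116/111 c=125/74 d=-85/222
  seg 2: a=4 b=187/222 c=-65/37 d=65/222
S(9/2) = 45/592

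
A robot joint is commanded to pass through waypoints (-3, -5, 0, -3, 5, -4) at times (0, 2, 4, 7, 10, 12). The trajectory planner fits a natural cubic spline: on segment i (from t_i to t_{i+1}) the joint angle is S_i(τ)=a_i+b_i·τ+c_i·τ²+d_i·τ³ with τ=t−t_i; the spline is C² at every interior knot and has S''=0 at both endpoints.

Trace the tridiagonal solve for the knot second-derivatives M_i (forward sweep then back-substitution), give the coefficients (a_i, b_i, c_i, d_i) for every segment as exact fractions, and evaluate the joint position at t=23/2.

Δ: Δ0=-1, Δ1=5/2, Δ2=-1, Δ3=8/3, Δ4=-9/2
row 1: diag=8, rhs=21; c'=1/4, d'=21/8
row 2: denom=10−2·1/4=19/2; d'=(-21−2·21/8)/(19/2)=-105/38
row 3: denom=12−3·6/19=210/19; d'=(22−3·-105/38)/(210/19)=1151/420
row 4: denom=10−3·19/70=643/70; d'=(-43−3·1151/420)/(643/70)=-7171/1286
back: M4=-7171/1286
back: M3=1151/420−19/70·-7171/1286=8206/1929
back: M2=-105/38−6/19·8206/1929=-5281/1286
back: M1=21/8−1/4·-5281/1286=2348/643
M: M0=0, M1=2348/643, M2=-5281/1286, M3=8206/1929, M4=-7171/1286, M5=0
seg 0: a=-3, c=M0/2=0, d=(M1−M0)/(6·2)=587/1929, b=Δ0−h0·(2M0+M1)/6=-4277/1929
seg 1: a=-5, c=M1/2=1174/643, d=(M2−M1)/(6·2)=-9977/15432, b=Δ1−h1·(2M1+M2)/6=2767/1929
seg 2: a=0, c=M2/2=-5281/2572, d=(M3−M2)/(6·3)=32255/69444, b=Δ2−h2·(2M2+M3)/6=3779/3858
seg 3: a=-3, c=M3/2=4103/1929, d=(M4−M3)/(6·3)=-37925/69444, b=Δ3−h3·(2M3+M4)/6=9265/7716
seg 4: a=5, c=M4/2=-7171/2572, d=(M5−M4)/(6·2)=7171/15432, b=Δ4−h4·(2M4+M5)/6=-3019/3858
t_q=23/2 → seg 4, τ=3/2; S=5+-3019/3858·τ+-7171/2572·τ²+7171/15432·τ³=-36161/41152

  seg 0: a=-3 b=-4277/1929 c=0 d=587/1929
  seg 1: a=-5 b=2767/1929 c=1174/643 d=-9977/15432
  seg 2: a=0 b=3779/3858 c=-5281/2572 d=32255/69444
  seg 3: a=-3 b=9265/7716 c=4103/1929 d=-37925/69444
  seg 4: a=5 b=-3019/3858 c=-7171/2572 d=7171/15432
S(23/2) = -36161/41152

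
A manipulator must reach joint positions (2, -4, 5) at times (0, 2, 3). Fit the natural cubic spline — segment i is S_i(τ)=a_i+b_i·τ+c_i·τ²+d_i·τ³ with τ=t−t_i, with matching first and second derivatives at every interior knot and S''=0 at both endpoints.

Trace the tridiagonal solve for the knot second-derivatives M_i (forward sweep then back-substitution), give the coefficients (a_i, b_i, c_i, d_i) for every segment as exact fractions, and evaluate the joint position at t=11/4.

Δ: Δ0=-3, Δ1=9
row 1: diag=6, rhs=72; c'=1/6, d'=12
back: M1=12
M: M0=0, M1=12, M2=0
seg 0: a=2, c=M0/2=0, d=(M1−M0)/(6·2)=1, b=Δ0−h0·(2M0+M1)/6=-7
seg 1: a=-4, c=M1/2=6, d=(M2−M1)/(6·1)=-2, b=Δ1−h1·(2M1+M2)/6=5
t_q=11/4 → seg 1, τ=3/4; S=-4+5·τ+6·τ²+-2·τ³=73/32

  seg 0: a=2 b=-7 c=0 d=1
  seg 1: a=-4 b=5 c=6 d=-2
S(11/4) = 73/32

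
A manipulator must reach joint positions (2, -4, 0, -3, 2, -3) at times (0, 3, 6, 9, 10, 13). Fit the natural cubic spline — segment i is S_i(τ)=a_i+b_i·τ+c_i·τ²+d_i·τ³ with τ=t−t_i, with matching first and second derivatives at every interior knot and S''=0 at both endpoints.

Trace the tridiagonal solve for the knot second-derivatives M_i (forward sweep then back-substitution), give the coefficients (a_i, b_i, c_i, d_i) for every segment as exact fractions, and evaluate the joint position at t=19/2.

Δ: Δ0=-2, Δ1=4/3, Δ2=-1, Δ3=5, Δ4=-5/3
row 1: diag=12, rhs=20; c'=1/4, d'=5/3
row 2: denom=12−3·1/4=45/4; d'=(-14−3·5/3)/(45/4)=-76/45
row 3: denom=8−3·4/15=36/5; d'=(36−3·-76/45)/(36/5)=154/27
row 4: denom=8−1·5/36=283/36; d'=(-40−1·154/27)/(283/36)=-4936/849
back: M4=-4936/849
back: M3=154/27−5/36·-4936/849=5528/849
back: M2=-76/45−4/15·5528/849=-2908/849
back: M1=5/3−1/4·-2908/849=714/283
M: M0=0, M1=714/283, M2=-2908/849, M3=5528/849, M4=-4936/849, M5=0
seg 0: a=2, c=M0/2=0, d=(M1−M0)/(6·3)=119/849, b=Δ0−h0·(2M0+M1)/6=-923/283
seg 1: a=-4, c=M1/2=357/283, d=(M2−M1)/(6·3)=-2525/7641, b=Δ1−h1·(2M1+M2)/6=148/283
seg 2: a=0, c=M2/2=-1454/849, d=(M3−M2)/(6·3)=1406/2547, b=Δ2−h2·(2M2+M3)/6=-235/283
seg 3: a=-3, c=M3/2=2764/849, d=(M4−M3)/(6·1)=-1744/849, b=Δ3−h3·(2M3+M4)/6=1075/283
seg 4: a=2, c=M4/2=-2468/849, d=(M5−M4)/(6·3)=2468/7641, b=Δ4−h4·(2M4+M5)/6=3521/849
t_q=19/2 → seg 3, τ=1/2; S=-3+1075/283·τ+2764/849·τ²+-1744/849·τ³=-923/1698

  seg 0: a=2 b=-923/283 c=0 d=119/849
  seg 1: a=-4 b=148/283 c=357/283 d=-2525/7641
  seg 2: a=0 b=-235/283 c=-1454/849 d=1406/2547
  seg 3: a=-3 b=1075/283 c=2764/849 d=-1744/849
  seg 4: a=2 b=3521/849 c=-2468/849 d=2468/7641
S(19/2) = -923/1698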